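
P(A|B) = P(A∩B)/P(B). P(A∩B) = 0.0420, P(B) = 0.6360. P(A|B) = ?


P(A|B) = 0.0420/0.6360 = 0.0660

P(A|B) = 0.0660


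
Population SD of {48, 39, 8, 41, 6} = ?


Mean = 28.4000
Variance = 314.6400
SD = sqrt(314.6400) = 17.7381

SD = 17.7381


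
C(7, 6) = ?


C(7,6) = 7!/(6! × 1!)
= 5040/(720 × 1)
= 7

C(7,6) = 7


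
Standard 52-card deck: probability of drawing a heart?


13 hearts in 52 cards
P = 13/52 = 0.2500

P = 0.2500


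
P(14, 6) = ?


P(14,6) = 14!/8!
= 87178291200/40320
= 2162160

P(14,6) = 2162160


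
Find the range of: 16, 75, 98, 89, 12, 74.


Max = 98, Min = 12
Range = 98 - 12 = 86

Range = 86


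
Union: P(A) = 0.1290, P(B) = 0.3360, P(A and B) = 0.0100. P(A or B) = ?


P(A∪B) = 0.1290 + 0.3360 - 0.0100
= 0.4650 - 0.0100
= 0.4550

P(A∪B) = 0.4550


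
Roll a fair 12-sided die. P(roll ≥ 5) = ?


Favorable outcomes (roll ≥ 5): 8
Total outcomes = 12
P = 8/12 = 0.6667

P = 0.6667


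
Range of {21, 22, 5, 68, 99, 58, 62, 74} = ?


Max = 99, Min = 5
Range = 99 - 5 = 94

Range = 94


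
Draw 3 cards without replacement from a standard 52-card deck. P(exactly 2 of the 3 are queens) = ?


Hypergeometric: P(X=2) = C(4,2)·C(48,1) / C(52,3)
= 6 × 48 / 22100
= 288/22100 = 0.0130

P = 0.0130


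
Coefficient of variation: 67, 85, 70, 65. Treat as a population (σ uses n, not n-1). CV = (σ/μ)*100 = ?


Mean = 71.7500
SD = 7.8541
CV = (7.8541/71.7500)*100 = 10.9465%

CV = 10.9465%


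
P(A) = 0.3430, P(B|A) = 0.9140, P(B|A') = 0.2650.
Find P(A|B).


P(B) = P(B|A)*P(A) + P(B|A')*P(A')
= 0.9140*0.3430 + 0.2650*0.6570
= 0.313502 + 0.174105 = 0.487607
P(A|B) = 0.313502/0.487607 = 0.6429

P(A|B) = 0.6429


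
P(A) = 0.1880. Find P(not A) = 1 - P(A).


P(not A) = 1 - 0.1880 = 0.8120

P(not A) = 0.8120


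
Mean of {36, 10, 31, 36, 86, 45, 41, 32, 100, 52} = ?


Sum = 36 + 10 + 31 + 36 + 86 + 45 + 41 + 32 + 100 + 52 = 469
n = 10
Mean = 469/10 = 46.9000

Mean = 46.9000


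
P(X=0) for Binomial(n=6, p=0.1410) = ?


C(6,0) = 1
p^0 = 1.000000
(1-p)^6 = 0.401753
P = 1 * 1.000000 * 0.401753 = 0.4018

P(X=0) = 0.4018


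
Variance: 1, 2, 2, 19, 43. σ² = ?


Mean = 13.4000
Squared deviations: 153.7600, 129.9600, 129.9600, 31.3600, 876.1600
Sum = 1321.2000
Variance = 1321.2000/5 = 264.2400

Variance = 264.2400


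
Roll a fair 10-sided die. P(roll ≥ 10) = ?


Favorable outcomes (roll ≥ 10): 1
Total outcomes = 10
P = 1/10 = 0.1000

P = 0.1000


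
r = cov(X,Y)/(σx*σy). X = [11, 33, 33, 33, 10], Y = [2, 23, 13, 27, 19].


Mean X = 24.0000, Mean Y = 16.8000
SD X = 11.027239, SD Y = 8.726970
Cov = 55.000000
r = 55.000000/(11.027239*8.726970) = 0.5715

r = 0.5715


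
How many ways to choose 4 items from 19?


C(19,4) = 19!/(4! × 15!)
= 121645100408832000/(24 × 1307674368000)
= 3876

C(19,4) = 3876


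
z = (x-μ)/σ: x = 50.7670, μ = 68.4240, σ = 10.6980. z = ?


z = (50.7670 - 68.4240)/10.6980
= -17.6570/10.6980
= -1.6505

z = -1.6505


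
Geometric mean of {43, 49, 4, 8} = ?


Product = 43 × 49 × 4 × 8 = 67424
GM = 67424^(1/4) = 16.1140

GM = 16.1140


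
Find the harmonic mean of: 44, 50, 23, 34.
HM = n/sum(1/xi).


Sum of reciprocals = 1/44 + 1/50 + 1/23 + 1/34 = 0.115617
HM = 4/0.115617 = 34.5969

HM = 34.5969


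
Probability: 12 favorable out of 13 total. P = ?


P = 12/13 = 0.9231

P = 0.9231


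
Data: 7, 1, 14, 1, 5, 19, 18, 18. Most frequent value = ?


Frequencies: 1:2, 5:1, 7:1, 14:1, 18:2, 19:1
Max frequency = 2
Mode = 1, 18

Mode = 1, 18


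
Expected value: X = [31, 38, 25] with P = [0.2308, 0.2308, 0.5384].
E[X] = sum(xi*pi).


E[X] = 31*0.2308 + 38*0.2308 + 25*0.5384
= 7.1548 + 8.7704 + 13.4600
= 29.3852

E[X] = 29.3852


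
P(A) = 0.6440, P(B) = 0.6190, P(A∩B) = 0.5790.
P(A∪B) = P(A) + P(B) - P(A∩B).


P(A∪B) = 0.6440 + 0.6190 - 0.5790
= 1.2630 - 0.5790
= 0.6840

P(A∪B) = 0.6840


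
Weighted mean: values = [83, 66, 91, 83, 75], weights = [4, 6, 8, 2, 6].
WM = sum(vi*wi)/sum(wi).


Numerator = 83*4 + 66*6 + 91*8 + 83*2 + 75*6 = 2072
Denominator = 4 + 6 + 8 + 2 + 6 = 26
WM = 2072/26 = 79.6923

WM = 79.6923


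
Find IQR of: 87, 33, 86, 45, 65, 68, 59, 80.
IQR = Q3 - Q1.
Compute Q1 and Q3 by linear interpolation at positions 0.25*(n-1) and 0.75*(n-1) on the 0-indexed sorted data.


Sorted: 33, 45, 59, 65, 68, 80, 86, 87
Q1 (25th %ile) = 55.5000
Q3 (75th %ile) = 81.5000
IQR = 81.5000 - 55.5000 = 26.0000

IQR = 26.0000


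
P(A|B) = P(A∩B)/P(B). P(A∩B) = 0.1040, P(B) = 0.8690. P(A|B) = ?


P(A|B) = 0.1040/0.8690 = 0.1197

P(A|B) = 0.1197


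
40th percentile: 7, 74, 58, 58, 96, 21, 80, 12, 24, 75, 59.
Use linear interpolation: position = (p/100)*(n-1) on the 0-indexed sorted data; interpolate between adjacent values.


Sorted: 7, 12, 21, 24, 58, 58, 59, 74, 75, 80, 96
n = 11
Index = 40/100 * 10 = 4.0000
Lower = data[4] = 58, Upper = data[5] = 58
P40 = 58 + 0*(0) = 58.0000

P40 = 58.0000


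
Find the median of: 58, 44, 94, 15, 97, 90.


Sorted: 15, 44, 58, 90, 94, 97
n = 6 (even)
Middle values: 58 and 90
Median = (58+90)/2 = 74.0000

Median = 74.0000


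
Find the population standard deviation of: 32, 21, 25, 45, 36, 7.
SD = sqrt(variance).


Mean = 27.6667
Variance = 144.5556
SD = sqrt(144.5556) = 12.0231

SD = 12.0231


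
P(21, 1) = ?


P(21,1) = 21!/20!
= 51090942171709440000/2432902008176640000
= 21

P(21,1) = 21


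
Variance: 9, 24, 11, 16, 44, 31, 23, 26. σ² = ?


Mean = 23.0000
Squared deviations: 196.0000, 1.0000, 144.0000, 49.0000, 441.0000, 64.0000, 0, 9.0000
Sum = 904.0000
Variance = 904.0000/8 = 113.0000

Variance = 113.0000


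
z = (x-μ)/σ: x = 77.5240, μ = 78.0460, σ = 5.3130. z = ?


z = (77.5240 - 78.0460)/5.3130
= -0.5220/5.3130
= -0.0982

z = -0.0982


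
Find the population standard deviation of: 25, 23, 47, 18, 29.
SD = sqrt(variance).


Mean = 28.4000
Variance = 99.0400
SD = sqrt(99.0400) = 9.9519

SD = 9.9519


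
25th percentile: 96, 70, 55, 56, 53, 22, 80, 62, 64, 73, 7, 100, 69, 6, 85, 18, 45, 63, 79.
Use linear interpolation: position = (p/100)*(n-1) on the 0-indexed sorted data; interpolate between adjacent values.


Sorted: 6, 7, 18, 22, 45, 53, 55, 56, 62, 63, 64, 69, 70, 73, 79, 80, 85, 96, 100
n = 19
Index = 25/100 * 18 = 4.5000
Lower = data[4] = 45, Upper = data[5] = 53
P25 = 45 + 0.5000*(8) = 49.0000

P25 = 49.0000


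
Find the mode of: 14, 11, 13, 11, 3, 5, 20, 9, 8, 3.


Frequencies: 3:2, 5:1, 8:1, 9:1, 11:2, 13:1, 14:1, 20:1
Max frequency = 2
Mode = 3, 11

Mode = 3, 11


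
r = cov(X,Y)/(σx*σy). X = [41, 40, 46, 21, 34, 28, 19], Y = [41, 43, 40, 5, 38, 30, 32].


Mean X = 32.7143, Mean Y = 32.7143
SD X = 9.617162, SD Y = 12.138655
Cov = 84.918367
r = 84.918367/(9.617162*12.138655) = 0.7274

r = 0.7274


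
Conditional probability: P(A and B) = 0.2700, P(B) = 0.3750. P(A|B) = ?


P(A|B) = 0.2700/0.3750 = 0.7200

P(A|B) = 0.7200


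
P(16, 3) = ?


P(16,3) = 16!/13!
= 20922789888000/6227020800
= 3360

P(16,3) = 3360


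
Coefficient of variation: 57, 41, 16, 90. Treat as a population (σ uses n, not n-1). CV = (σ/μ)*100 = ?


Mean = 51.0000
SD = 26.8421
CV = (26.8421/51.0000)*100 = 52.6316%

CV = 52.6316%


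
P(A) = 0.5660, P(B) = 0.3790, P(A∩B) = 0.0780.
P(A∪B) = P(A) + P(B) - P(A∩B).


P(A∪B) = 0.5660 + 0.3790 - 0.0780
= 0.9450 - 0.0780
= 0.8670

P(A∪B) = 0.8670


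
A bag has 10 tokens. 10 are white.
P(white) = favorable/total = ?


P = 10/10 = 1.0000

P = 1.0000


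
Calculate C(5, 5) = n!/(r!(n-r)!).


C(5,5) = 5!/(5! × 0!)
= 120/(120 × 1)
= 1

C(5,5) = 1


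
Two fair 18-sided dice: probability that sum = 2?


Total outcomes = 18×18 = 324
Favorable (sum = 2): 1
P = 1/324 = 0.0031

P = 0.0031


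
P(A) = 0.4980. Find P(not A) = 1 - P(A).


P(not A) = 1 - 0.4980 = 0.5020

P(not A) = 0.5020


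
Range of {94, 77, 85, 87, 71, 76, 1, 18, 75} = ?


Max = 94, Min = 1
Range = 94 - 1 = 93

Range = 93


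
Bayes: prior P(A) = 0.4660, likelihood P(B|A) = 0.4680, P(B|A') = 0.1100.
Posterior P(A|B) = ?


P(B) = P(B|A)*P(A) + P(B|A')*P(A')
= 0.4680*0.4660 + 0.1100*0.5340
= 0.218088 + 0.058740 = 0.276828
P(A|B) = 0.218088/0.276828 = 0.7878

P(A|B) = 0.7878


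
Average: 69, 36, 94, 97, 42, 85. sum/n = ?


Sum = 69 + 36 + 94 + 97 + 42 + 85 = 423
n = 6
Mean = 423/6 = 70.5000

Mean = 70.5000


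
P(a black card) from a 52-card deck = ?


26 black cards in 52 cards
P = 26/52 = 0.5000

P = 0.5000


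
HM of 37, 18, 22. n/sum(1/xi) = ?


Sum of reciprocals = 1/37 + 1/18 + 1/22 = 0.128037
HM = 3/0.128037 = 23.4307

HM = 23.4307


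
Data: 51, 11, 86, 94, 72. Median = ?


Sorted: 11, 51, 72, 86, 94
n = 5 (odd)
Middle value = 72

Median = 72


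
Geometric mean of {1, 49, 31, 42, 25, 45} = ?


Product = 1 × 49 × 31 × 42 × 25 × 45 = 71772750
GM = 71772750^(1/6) = 20.3857

GM = 20.3857


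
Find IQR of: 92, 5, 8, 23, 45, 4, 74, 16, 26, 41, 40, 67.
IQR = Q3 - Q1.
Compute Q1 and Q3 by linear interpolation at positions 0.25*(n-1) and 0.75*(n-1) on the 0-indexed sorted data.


Sorted: 4, 5, 8, 16, 23, 26, 40, 41, 45, 67, 74, 92
Q1 (25th %ile) = 14.0000
Q3 (75th %ile) = 50.5000
IQR = 50.5000 - 14.0000 = 36.5000

IQR = 36.5000


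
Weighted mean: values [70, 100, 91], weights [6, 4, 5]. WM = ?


Numerator = 70*6 + 100*4 + 91*5 = 1275
Denominator = 6 + 4 + 5 = 15
WM = 1275/15 = 85.0000

WM = 85.0000


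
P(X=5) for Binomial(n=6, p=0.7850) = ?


C(6,5) = 6
p^5 = 0.298091
(1-p)^1 = 0.215000
P = 6 * 0.298091 * 0.215000 = 0.3845

P(X=5) = 0.3845


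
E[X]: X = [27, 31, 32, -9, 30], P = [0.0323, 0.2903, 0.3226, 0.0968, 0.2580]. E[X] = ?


E[X] = 27*0.0323 + 31*0.2903 + 32*0.3226 - 9*0.0968 + 30*0.2580
= 0.8721 + 8.9993 + 10.3232 - 0.8712 + 7.7400
= 27.0634

E[X] = 27.0634


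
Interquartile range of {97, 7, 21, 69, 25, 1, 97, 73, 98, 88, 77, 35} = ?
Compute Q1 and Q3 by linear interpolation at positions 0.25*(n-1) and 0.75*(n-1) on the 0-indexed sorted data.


Sorted: 1, 7, 21, 25, 35, 69, 73, 77, 88, 97, 97, 98
Q1 (25th %ile) = 24.0000
Q3 (75th %ile) = 90.2500
IQR = 90.2500 - 24.0000 = 66.2500

IQR = 66.2500


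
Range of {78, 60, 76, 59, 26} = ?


Max = 78, Min = 26
Range = 78 - 26 = 52

Range = 52


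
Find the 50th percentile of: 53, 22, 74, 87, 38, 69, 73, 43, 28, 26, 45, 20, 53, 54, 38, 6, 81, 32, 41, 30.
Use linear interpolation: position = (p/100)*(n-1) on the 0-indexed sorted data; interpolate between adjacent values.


Sorted: 6, 20, 22, 26, 28, 30, 32, 38, 38, 41, 43, 45, 53, 53, 54, 69, 73, 74, 81, 87
n = 20
Index = 50/100 * 19 = 9.5000
Lower = data[9] = 41, Upper = data[10] = 43
P50 = 41 + 0.5000*(2) = 42.0000

P50 = 42.0000


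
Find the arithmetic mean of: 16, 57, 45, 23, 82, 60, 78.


Sum = 16 + 57 + 45 + 23 + 82 + 60 + 78 = 361
n = 7
Mean = 361/7 = 51.5714

Mean = 51.5714


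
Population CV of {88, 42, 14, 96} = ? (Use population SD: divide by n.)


Mean = 60.0000
SD = 33.6155
CV = (33.6155/60.0000)*100 = 56.0258%

CV = 56.0258%


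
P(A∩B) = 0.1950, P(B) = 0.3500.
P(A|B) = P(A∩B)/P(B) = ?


P(A|B) = 0.1950/0.3500 = 0.5571

P(A|B) = 0.5571


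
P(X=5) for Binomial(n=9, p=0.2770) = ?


C(9,5) = 126
p^5 = 0.001631
(1-p)^4 = 0.273246
P = 126 * 0.001631 * 0.273246 = 0.0561

P(X=5) = 0.0561


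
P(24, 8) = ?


P(24,8) = 24!/16!
= 620448401733239439360000/20922789888000
= 29654190720

P(24,8) = 29654190720


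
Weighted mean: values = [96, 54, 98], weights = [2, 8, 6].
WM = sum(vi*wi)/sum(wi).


Numerator = 96*2 + 54*8 + 98*6 = 1212
Denominator = 2 + 8 + 6 = 16
WM = 1212/16 = 75.7500

WM = 75.7500


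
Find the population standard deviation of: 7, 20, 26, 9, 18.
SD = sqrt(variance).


Mean = 16.0000
Variance = 50.0000
SD = sqrt(50.0000) = 7.0711

SD = 7.0711


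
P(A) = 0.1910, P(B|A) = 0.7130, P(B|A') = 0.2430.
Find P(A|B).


P(B) = P(B|A)*P(A) + P(B|A')*P(A')
= 0.7130*0.1910 + 0.2430*0.8090
= 0.136183 + 0.196587 = 0.332770
P(A|B) = 0.136183/0.332770 = 0.4092

P(A|B) = 0.4092


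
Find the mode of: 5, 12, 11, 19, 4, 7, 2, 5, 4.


Frequencies: 2:1, 4:2, 5:2, 7:1, 11:1, 12:1, 19:1
Max frequency = 2
Mode = 4, 5

Mode = 4, 5


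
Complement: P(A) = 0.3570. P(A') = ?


P(not A) = 1 - 0.3570 = 0.6430

P(not A) = 0.6430


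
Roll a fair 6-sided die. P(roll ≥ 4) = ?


Favorable outcomes (roll ≥ 4): 3
Total outcomes = 6
P = 3/6 = 0.5000

P = 0.5000


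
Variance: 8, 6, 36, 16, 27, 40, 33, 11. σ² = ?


Mean = 22.1250
Squared deviations: 199.5156, 260.0156, 192.5156, 37.5156, 23.7656, 319.5156, 118.2656, 123.7656
Sum = 1274.8750
Variance = 1274.8750/8 = 159.3594

Variance = 159.3594


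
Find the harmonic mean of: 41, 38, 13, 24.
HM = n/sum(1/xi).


Sum of reciprocals = 1/41 + 1/38 + 1/13 + 1/24 = 0.169296
HM = 4/0.169296 = 23.6273

HM = 23.6273


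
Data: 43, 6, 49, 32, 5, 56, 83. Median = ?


Sorted: 5, 6, 32, 43, 49, 56, 83
n = 7 (odd)
Middle value = 43

Median = 43


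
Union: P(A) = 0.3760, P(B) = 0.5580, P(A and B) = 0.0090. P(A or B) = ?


P(A∪B) = 0.3760 + 0.5580 - 0.0090
= 0.9340 - 0.0090
= 0.9250

P(A∪B) = 0.9250


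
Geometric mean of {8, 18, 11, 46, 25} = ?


Product = 8 × 18 × 11 × 46 × 25 = 1821600
GM = 1821600^(1/5) = 17.8686

GM = 17.8686


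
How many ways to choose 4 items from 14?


C(14,4) = 14!/(4! × 10!)
= 87178291200/(24 × 3628800)
= 1001

C(14,4) = 1001


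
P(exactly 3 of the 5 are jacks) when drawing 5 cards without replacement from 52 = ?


Hypergeometric: P(X=3) = C(4,3)·C(48,2) / C(52,5)
= 4 × 1128 / 2598960
= 4512/2598960 = 0.0017

P = 0.0017


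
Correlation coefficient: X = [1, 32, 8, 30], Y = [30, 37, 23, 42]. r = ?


Mean X = 17.7500, Mean Y = 33.0000
SD X = 13.497685, SD Y = 7.176350
Cov = 78.750000
r = 78.750000/(13.497685*7.176350) = 0.8130

r = 0.8130


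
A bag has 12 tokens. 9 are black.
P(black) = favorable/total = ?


P = 9/12 = 0.7500

P = 0.7500


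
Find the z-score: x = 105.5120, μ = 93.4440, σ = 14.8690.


z = (105.5120 - 93.4440)/14.8690
= 12.0680/14.8690
= 0.8116

z = 0.8116


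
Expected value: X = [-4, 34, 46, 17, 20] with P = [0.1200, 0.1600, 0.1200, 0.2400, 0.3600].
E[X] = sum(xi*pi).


E[X] = -4*0.1200 + 34*0.1600 + 46*0.1200 + 17*0.2400 + 20*0.3600
= -0.4800 + 5.4400 + 5.5200 + 4.0800 + 7.2000
= 21.7600

E[X] = 21.7600


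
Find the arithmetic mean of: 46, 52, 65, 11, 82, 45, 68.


Sum = 46 + 52 + 65 + 11 + 82 + 45 + 68 = 369
n = 7
Mean = 369/7 = 52.7143

Mean = 52.7143


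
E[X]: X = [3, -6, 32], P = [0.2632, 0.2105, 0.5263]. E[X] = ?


E[X] = 3*0.2632 - 6*0.2105 + 32*0.5263
= 0.7896 - 1.2630 + 16.8416
= 16.3682

E[X] = 16.3682


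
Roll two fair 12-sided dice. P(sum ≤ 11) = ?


Total outcomes = 12×12 = 144
Favorable (sum ≤ 11): 55
P = 55/144 = 0.3819

P = 0.3819


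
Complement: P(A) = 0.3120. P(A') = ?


P(not A) = 1 - 0.3120 = 0.6880

P(not A) = 0.6880


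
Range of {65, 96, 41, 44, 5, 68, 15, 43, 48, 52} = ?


Max = 96, Min = 5
Range = 96 - 5 = 91

Range = 91


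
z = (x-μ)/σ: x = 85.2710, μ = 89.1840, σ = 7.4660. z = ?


z = (85.2710 - 89.1840)/7.4660
= -3.9130/7.4660
= -0.5241

z = -0.5241


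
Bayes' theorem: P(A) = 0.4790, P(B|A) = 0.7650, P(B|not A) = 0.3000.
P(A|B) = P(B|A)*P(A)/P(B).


P(B) = P(B|A)*P(A) + P(B|A')*P(A')
= 0.7650*0.4790 + 0.3000*0.5210
= 0.366435 + 0.156300 = 0.522735
P(A|B) = 0.366435/0.522735 = 0.7010

P(A|B) = 0.7010


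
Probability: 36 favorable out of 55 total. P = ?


P = 36/55 = 0.6545

P = 0.6545


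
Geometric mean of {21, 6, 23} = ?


Product = 21 × 6 × 23 = 2898
GM = 2898^(1/3) = 14.2572

GM = 14.2572


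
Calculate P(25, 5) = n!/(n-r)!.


P(25,5) = 25!/20!
= 15511210043330985984000000/2432902008176640000
= 6375600

P(25,5) = 6375600


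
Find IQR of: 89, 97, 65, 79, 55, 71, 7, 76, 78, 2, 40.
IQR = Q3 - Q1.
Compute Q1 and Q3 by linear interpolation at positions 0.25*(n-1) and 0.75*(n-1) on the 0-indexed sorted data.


Sorted: 2, 7, 40, 55, 65, 71, 76, 78, 79, 89, 97
Q1 (25th %ile) = 47.5000
Q3 (75th %ile) = 78.5000
IQR = 78.5000 - 47.5000 = 31.0000

IQR = 31.0000


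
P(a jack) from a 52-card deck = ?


4 jacks in 52 cards
P = 4/52 = 0.0769

P = 0.0769


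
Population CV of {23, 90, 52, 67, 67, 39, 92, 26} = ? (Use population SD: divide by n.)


Mean = 57.0000
SD = 24.9499
CV = (24.9499/57.0000)*100 = 43.7718%

CV = 43.7718%


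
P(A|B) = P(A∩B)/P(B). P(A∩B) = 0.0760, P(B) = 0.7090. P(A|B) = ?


P(A|B) = 0.0760/0.7090 = 0.1072

P(A|B) = 0.1072


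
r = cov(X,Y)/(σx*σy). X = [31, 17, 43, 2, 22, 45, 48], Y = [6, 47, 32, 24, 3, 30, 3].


Mean X = 29.7143, Mean Y = 20.7143
SD X = 15.745424, SD Y = 15.853925
Cov = -48.510204
r = -48.510204/(15.745424*15.853925) = -0.1943

r = -0.1943


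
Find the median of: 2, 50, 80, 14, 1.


Sorted: 1, 2, 14, 50, 80
n = 5 (odd)
Middle value = 14

Median = 14


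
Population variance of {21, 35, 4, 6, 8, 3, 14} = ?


Mean = 13.0000
Squared deviations: 64.0000, 484.0000, 81.0000, 49.0000, 25.0000, 100.0000, 1.0000
Sum = 804.0000
Variance = 804.0000/7 = 114.8571

Variance = 114.8571


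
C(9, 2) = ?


C(9,2) = 9!/(2! × 7!)
= 362880/(2 × 5040)
= 36

C(9,2) = 36


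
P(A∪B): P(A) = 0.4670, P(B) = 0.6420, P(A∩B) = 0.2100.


P(A∪B) = 0.4670 + 0.6420 - 0.2100
= 1.1090 - 0.2100
= 0.8990

P(A∪B) = 0.8990


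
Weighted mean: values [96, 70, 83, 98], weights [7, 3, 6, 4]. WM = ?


Numerator = 96*7 + 70*3 + 83*6 + 98*4 = 1772
Denominator = 7 + 3 + 6 + 4 = 20
WM = 1772/20 = 88.6000

WM = 88.6000


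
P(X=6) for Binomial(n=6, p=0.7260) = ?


C(6,6) = 1
p^6 = 0.146427
(1-p)^0 = 1.000000
P = 1 * 0.146427 * 1.000000 = 0.1464

P(X=6) = 0.1464


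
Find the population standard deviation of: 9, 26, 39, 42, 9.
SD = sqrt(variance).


Mean = 25.0000
Variance = 199.6000
SD = sqrt(199.6000) = 14.1280

SD = 14.1280


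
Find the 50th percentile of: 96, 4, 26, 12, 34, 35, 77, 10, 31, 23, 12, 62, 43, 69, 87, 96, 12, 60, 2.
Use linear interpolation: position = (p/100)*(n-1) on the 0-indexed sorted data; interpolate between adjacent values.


Sorted: 2, 4, 10, 12, 12, 12, 23, 26, 31, 34, 35, 43, 60, 62, 69, 77, 87, 96, 96
n = 19
Index = 50/100 * 18 = 9.0000
Lower = data[9] = 34, Upper = data[10] = 35
P50 = 34 + 0*(1) = 34.0000

P50 = 34.0000


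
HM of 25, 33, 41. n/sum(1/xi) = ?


Sum of reciprocals = 1/25 + 1/33 + 1/41 = 0.094693
HM = 3/0.094693 = 31.6812

HM = 31.6812


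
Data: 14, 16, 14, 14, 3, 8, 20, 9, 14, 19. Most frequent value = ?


Frequencies: 3:1, 8:1, 9:1, 14:4, 16:1, 19:1, 20:1
Max frequency = 4
Mode = 14

Mode = 14


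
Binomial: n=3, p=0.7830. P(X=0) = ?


C(3,0) = 1
p^0 = 1.000000
(1-p)^3 = 0.010218
P = 1 * 1.000000 * 0.010218 = 0.0102

P(X=0) = 0.0102


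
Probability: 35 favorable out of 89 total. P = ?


P = 35/89 = 0.3933

P = 0.3933


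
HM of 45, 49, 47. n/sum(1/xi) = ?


Sum of reciprocals = 1/45 + 1/49 + 1/47 = 0.063907
HM = 3/0.063907 = 46.9432

HM = 46.9432


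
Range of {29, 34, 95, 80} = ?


Max = 95, Min = 29
Range = 95 - 29 = 66

Range = 66


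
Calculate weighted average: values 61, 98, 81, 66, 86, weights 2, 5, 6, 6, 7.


Numerator = 61*2 + 98*5 + 81*6 + 66*6 + 86*7 = 2096
Denominator = 2 + 5 + 6 + 6 + 7 = 26
WM = 2096/26 = 80.6154

WM = 80.6154


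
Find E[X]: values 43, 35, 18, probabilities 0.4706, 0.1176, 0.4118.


E[X] = 43*0.4706 + 35*0.1176 + 18*0.4118
= 20.2358 + 4.1160 + 7.4124
= 31.7642

E[X] = 31.7642


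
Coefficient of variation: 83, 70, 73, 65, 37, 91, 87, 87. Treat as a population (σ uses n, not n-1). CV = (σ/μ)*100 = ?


Mean = 74.1250
SD = 16.4882
CV = (16.4882/74.1250)*100 = 22.2437%

CV = 22.2437%


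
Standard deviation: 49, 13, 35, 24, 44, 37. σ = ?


Mean = 33.6667
Variance = 145.8889
SD = sqrt(145.8889) = 12.0784

SD = 12.0784


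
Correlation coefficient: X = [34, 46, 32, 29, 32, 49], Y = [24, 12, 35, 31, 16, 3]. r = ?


Mean X = 37.0000, Mean Y = 20.1667
SD X = 7.615773, SD Y = 11.036555
Cov = -71.833333
r = -71.833333/(7.615773*11.036555) = -0.8546

r = -0.8546


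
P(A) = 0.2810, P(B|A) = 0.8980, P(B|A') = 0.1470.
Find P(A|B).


P(B) = P(B|A)*P(A) + P(B|A')*P(A')
= 0.8980*0.2810 + 0.1470*0.7190
= 0.252338 + 0.105693 = 0.358031
P(A|B) = 0.252338/0.358031 = 0.7048

P(A|B) = 0.7048


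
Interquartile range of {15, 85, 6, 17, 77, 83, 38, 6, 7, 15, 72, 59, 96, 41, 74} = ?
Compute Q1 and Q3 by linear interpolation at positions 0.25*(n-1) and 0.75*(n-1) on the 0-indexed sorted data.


Sorted: 6, 6, 7, 15, 15, 17, 38, 41, 59, 72, 74, 77, 83, 85, 96
Q1 (25th %ile) = 15.0000
Q3 (75th %ile) = 75.5000
IQR = 75.5000 - 15.0000 = 60.5000

IQR = 60.5000


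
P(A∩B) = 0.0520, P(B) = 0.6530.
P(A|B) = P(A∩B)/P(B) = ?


P(A|B) = 0.0520/0.6530 = 0.0796

P(A|B) = 0.0796


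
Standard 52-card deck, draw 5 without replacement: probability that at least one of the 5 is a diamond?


P(at least one) = 1 - P(none)
P(none) = (39/52) × (38/51) × (37/50) × (36/49) × (35/48) = 0.221534
P(at least one) = 1 - 0.221534 = 0.7785

P = 0.7785


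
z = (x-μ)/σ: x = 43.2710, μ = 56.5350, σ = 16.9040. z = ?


z = (43.2710 - 56.5350)/16.9040
= -13.2640/16.9040
= -0.7847

z = -0.7847


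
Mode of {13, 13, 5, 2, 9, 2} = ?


Frequencies: 2:2, 5:1, 9:1, 13:2
Max frequency = 2
Mode = 2, 13

Mode = 2, 13


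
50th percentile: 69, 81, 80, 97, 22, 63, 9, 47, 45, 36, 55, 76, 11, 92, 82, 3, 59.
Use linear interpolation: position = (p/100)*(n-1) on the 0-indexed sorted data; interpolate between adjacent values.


Sorted: 3, 9, 11, 22, 36, 45, 47, 55, 59, 63, 69, 76, 80, 81, 82, 92, 97
n = 17
Index = 50/100 * 16 = 8.0000
Lower = data[8] = 59, Upper = data[9] = 63
P50 = 59 + 0*(4) = 59.0000

P50 = 59.0000


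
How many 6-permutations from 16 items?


P(16,6) = 16!/10!
= 20922789888000/3628800
= 5765760

P(16,6) = 5765760


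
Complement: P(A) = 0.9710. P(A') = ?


P(not A) = 1 - 0.9710 = 0.0290

P(not A) = 0.0290


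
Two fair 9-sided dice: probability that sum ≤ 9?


Total outcomes = 9×9 = 81
Favorable (sum ≤ 9): 36
P = 36/81 = 0.4444

P = 0.4444


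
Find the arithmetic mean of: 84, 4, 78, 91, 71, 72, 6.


Sum = 84 + 4 + 78 + 91 + 71 + 72 + 6 = 406
n = 7
Mean = 406/7 = 58.0000

Mean = 58.0000


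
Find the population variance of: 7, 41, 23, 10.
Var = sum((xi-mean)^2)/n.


Mean = 20.2500
Squared deviations: 175.5625, 430.5625, 7.5625, 105.0625
Sum = 718.7500
Variance = 718.7500/4 = 179.6875

Variance = 179.6875


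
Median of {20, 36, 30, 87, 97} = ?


Sorted: 20, 30, 36, 87, 97
n = 5 (odd)
Middle value = 36

Median = 36


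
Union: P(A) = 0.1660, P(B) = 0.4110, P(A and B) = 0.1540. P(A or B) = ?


P(A∪B) = 0.1660 + 0.4110 - 0.1540
= 0.5770 - 0.1540
= 0.4230

P(A∪B) = 0.4230


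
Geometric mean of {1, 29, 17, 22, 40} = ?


Product = 1 × 29 × 17 × 22 × 40 = 433840
GM = 433840^(1/5) = 13.4111

GM = 13.4111


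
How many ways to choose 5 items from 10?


C(10,5) = 10!/(5! × 5!)
= 3628800/(120 × 120)
= 252

C(10,5) = 252


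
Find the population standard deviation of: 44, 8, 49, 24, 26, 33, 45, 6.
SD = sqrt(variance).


Mean = 29.3750
Variance = 237.4844
SD = sqrt(237.4844) = 15.4105

SD = 15.4105


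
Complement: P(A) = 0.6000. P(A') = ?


P(not A) = 1 - 0.6000 = 0.4000

P(not A) = 0.4000


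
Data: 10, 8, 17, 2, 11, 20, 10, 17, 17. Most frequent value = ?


Frequencies: 2:1, 8:1, 10:2, 11:1, 17:3, 20:1
Max frequency = 3
Mode = 17

Mode = 17


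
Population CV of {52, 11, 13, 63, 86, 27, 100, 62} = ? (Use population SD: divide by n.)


Mean = 51.7500
SD = 30.6339
CV = (30.6339/51.7500)*100 = 59.1960%

CV = 59.1960%


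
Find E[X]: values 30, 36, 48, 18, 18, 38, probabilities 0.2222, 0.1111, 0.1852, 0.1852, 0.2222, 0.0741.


E[X] = 30*0.2222 + 36*0.1111 + 48*0.1852 + 18*0.1852 + 18*0.2222 + 38*0.0741
= 6.6660 + 3.9996 + 8.8896 + 3.3336 + 3.9996 + 2.8158
= 29.7042

E[X] = 29.7042


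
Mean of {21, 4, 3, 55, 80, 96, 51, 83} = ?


Sum = 21 + 4 + 3 + 55 + 80 + 96 + 51 + 83 = 393
n = 8
Mean = 393/8 = 49.1250

Mean = 49.1250


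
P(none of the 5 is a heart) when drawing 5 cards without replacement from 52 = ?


P(no hearts) = (39/52) × (38/51) × (37/50) × (36/49) × (35/48)
= 0.2215

P = 0.2215


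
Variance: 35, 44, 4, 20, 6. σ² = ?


Mean = 21.8000
Squared deviations: 174.2400, 492.8400, 316.8400, 3.2400, 249.6400
Sum = 1236.8000
Variance = 1236.8000/5 = 247.3600

Variance = 247.3600


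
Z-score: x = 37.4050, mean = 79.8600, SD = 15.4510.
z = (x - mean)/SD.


z = (37.4050 - 79.8600)/15.4510
= -42.4550/15.4510
= -2.7477

z = -2.7477


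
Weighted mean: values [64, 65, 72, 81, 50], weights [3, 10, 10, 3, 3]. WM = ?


Numerator = 64*3 + 65*10 + 72*10 + 81*3 + 50*3 = 1955
Denominator = 3 + 10 + 10 + 3 + 3 = 29
WM = 1955/29 = 67.4138

WM = 67.4138


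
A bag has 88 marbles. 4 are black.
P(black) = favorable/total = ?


P = 4/88 = 0.0455

P = 0.0455


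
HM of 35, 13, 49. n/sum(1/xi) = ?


Sum of reciprocals = 1/35 + 1/13 + 1/49 = 0.125903
HM = 3/0.125903 = 23.8279

HM = 23.8279


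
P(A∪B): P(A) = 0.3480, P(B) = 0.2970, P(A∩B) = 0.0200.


P(A∪B) = 0.3480 + 0.2970 - 0.0200
= 0.6450 - 0.0200
= 0.6250

P(A∪B) = 0.6250


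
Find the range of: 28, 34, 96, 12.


Max = 96, Min = 12
Range = 96 - 12 = 84

Range = 84


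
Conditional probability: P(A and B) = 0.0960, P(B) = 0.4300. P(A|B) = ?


P(A|B) = 0.0960/0.4300 = 0.2233

P(A|B) = 0.2233


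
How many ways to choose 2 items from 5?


C(5,2) = 5!/(2! × 3!)
= 120/(2 × 6)
= 10

C(5,2) = 10


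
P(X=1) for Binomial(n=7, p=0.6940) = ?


C(7,1) = 7
p^1 = 0.694000
(1-p)^6 = 0.000821
P = 7 * 0.694000 * 0.000821 = 0.0040

P(X=1) = 0.0040


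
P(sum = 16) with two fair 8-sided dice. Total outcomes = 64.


Total outcomes = 8×8 = 64
Favorable (sum = 16): 1
P = 1/64 = 0.0156

P = 0.0156


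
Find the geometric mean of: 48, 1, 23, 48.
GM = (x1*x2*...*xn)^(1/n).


Product = 48 × 1 × 23 × 48 = 52992
GM = 52992^(1/4) = 15.1723

GM = 15.1723


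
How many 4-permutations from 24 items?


P(24,4) = 24!/20!
= 620448401733239439360000/2432902008176640000
= 255024

P(24,4) = 255024


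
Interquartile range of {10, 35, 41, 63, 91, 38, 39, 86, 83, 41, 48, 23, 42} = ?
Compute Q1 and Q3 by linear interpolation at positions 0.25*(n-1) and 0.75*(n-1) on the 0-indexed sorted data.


Sorted: 10, 23, 35, 38, 39, 41, 41, 42, 48, 63, 83, 86, 91
Q1 (25th %ile) = 38.0000
Q3 (75th %ile) = 63.0000
IQR = 63.0000 - 38.0000 = 25.0000

IQR = 25.0000


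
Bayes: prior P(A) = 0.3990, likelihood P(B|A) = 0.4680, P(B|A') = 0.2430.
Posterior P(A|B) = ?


P(B) = P(B|A)*P(A) + P(B|A')*P(A')
= 0.4680*0.3990 + 0.2430*0.6010
= 0.186732 + 0.146043 = 0.332775
P(A|B) = 0.186732/0.332775 = 0.5611

P(A|B) = 0.5611


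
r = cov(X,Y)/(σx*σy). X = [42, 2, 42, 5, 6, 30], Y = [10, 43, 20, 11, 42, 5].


Mean X = 21.1667, Mean Y = 21.8333
SD X = 17.343747, SD Y = 15.268886
Cov = -161.638889
r = -161.638889/(17.343747*15.268886) = -0.6104

r = -0.6104


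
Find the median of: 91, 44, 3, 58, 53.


Sorted: 3, 44, 53, 58, 91
n = 5 (odd)
Middle value = 53

Median = 53


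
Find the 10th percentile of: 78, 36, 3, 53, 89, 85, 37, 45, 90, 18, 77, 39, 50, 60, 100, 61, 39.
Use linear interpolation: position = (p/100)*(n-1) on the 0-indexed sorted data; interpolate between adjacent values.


Sorted: 3, 18, 36, 37, 39, 39, 45, 50, 53, 60, 61, 77, 78, 85, 89, 90, 100
n = 17
Index = 10/100 * 16 = 1.6000
Lower = data[1] = 18, Upper = data[2] = 36
P10 = 18 + 0.6000*(18) = 28.8000

P10 = 28.8000


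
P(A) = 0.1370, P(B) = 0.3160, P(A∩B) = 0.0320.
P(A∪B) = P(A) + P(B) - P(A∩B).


P(A∪B) = 0.1370 + 0.3160 - 0.0320
= 0.4530 - 0.0320
= 0.4210

P(A∪B) = 0.4210


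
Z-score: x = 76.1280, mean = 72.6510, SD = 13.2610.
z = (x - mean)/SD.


z = (76.1280 - 72.6510)/13.2610
= 3.4770/13.2610
= 0.2622

z = 0.2622


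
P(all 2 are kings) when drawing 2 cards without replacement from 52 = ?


P(all kings) = (4/52) × (3/51)
= 0.0045

P = 0.0045


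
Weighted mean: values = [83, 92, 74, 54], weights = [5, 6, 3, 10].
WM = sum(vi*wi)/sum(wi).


Numerator = 83*5 + 92*6 + 74*3 + 54*10 = 1729
Denominator = 5 + 6 + 3 + 10 = 24
WM = 1729/24 = 72.0417

WM = 72.0417


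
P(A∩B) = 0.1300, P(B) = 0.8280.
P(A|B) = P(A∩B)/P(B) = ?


P(A|B) = 0.1300/0.8280 = 0.1570

P(A|B) = 0.1570


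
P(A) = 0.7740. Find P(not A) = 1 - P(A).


P(not A) = 1 - 0.7740 = 0.2260

P(not A) = 0.2260


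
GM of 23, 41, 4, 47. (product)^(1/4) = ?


Product = 23 × 41 × 4 × 47 = 177284
GM = 177284^(1/4) = 20.5195

GM = 20.5195


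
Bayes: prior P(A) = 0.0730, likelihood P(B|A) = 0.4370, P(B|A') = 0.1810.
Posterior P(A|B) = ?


P(B) = P(B|A)*P(A) + P(B|A')*P(A')
= 0.4370*0.0730 + 0.1810*0.9270
= 0.031901 + 0.167787 = 0.199688
P(A|B) = 0.031901/0.199688 = 0.1598

P(A|B) = 0.1598


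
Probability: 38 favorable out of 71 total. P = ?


P = 38/71 = 0.5352

P = 0.5352


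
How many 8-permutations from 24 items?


P(24,8) = 24!/16!
= 620448401733239439360000/20922789888000
= 29654190720

P(24,8) = 29654190720


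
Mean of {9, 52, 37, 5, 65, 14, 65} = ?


Sum = 9 + 52 + 37 + 5 + 65 + 14 + 65 = 247
n = 7
Mean = 247/7 = 35.2857

Mean = 35.2857


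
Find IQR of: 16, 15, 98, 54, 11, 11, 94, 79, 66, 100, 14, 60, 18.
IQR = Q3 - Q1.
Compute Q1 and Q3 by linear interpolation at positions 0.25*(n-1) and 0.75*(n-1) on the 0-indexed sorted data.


Sorted: 11, 11, 14, 15, 16, 18, 54, 60, 66, 79, 94, 98, 100
Q1 (25th %ile) = 15.0000
Q3 (75th %ile) = 79.0000
IQR = 79.0000 - 15.0000 = 64.0000

IQR = 64.0000


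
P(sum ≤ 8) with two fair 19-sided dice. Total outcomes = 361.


Total outcomes = 19×19 = 361
Favorable (sum ≤ 8): 28
P = 28/361 = 0.0776

P = 0.0776


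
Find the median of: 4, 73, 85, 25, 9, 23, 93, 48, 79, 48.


Sorted: 4, 9, 23, 25, 48, 48, 73, 79, 85, 93
n = 10 (even)
Middle values: 48 and 48
Median = (48+48)/2 = 48.0000

Median = 48.0000


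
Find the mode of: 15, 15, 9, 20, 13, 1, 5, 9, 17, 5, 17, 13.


Frequencies: 1:1, 5:2, 9:2, 13:2, 15:2, 17:2, 20:1
Max frequency = 2
Mode = 5, 9, 13, 15, 17

Mode = 5, 9, 13, 15, 17


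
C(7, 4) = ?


C(7,4) = 7!/(4! × 3!)
= 5040/(24 × 6)
= 35

C(7,4) = 35


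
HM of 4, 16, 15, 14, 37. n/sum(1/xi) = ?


Sum of reciprocals = 1/4 + 1/16 + 1/15 + 1/14 + 1/37 = 0.477622
HM = 5/0.477622 = 10.4685

HM = 10.4685


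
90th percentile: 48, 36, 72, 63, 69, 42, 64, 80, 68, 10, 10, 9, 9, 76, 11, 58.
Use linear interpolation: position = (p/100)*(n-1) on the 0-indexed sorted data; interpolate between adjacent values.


Sorted: 9, 9, 10, 10, 11, 36, 42, 48, 58, 63, 64, 68, 69, 72, 76, 80
n = 16
Index = 90/100 * 15 = 13.5000
Lower = data[13] = 72, Upper = data[14] = 76
P90 = 72 + 0.5000*(4) = 74.0000

P90 = 74.0000


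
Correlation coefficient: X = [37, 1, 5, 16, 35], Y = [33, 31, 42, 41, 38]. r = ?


Mean X = 18.8000, Mean Y = 37.0000
SD X = 14.891608, SD Y = 4.335897
Cov = -6.000000
r = -6.000000/(14.891608*4.335897) = -0.0929

r = -0.0929


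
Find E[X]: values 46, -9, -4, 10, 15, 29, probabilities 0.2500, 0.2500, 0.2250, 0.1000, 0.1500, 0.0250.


E[X] = 46*0.2500 - 9*0.2500 - 4*0.2250 + 10*0.1000 + 15*0.1500 + 29*0.0250
= 11.5000 - 2.2500 - 0.9000 + 1.0000 + 2.2500 + 0.7250
= 12.3250

E[X] = 12.3250


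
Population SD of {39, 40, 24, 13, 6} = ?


Mean = 24.4000
Variance = 185.0400
SD = sqrt(185.0400) = 13.6029

SD = 13.6029


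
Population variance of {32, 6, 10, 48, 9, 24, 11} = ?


Mean = 20.0000
Squared deviations: 144.0000, 196.0000, 100.0000, 784.0000, 121.0000, 16.0000, 81.0000
Sum = 1442.0000
Variance = 1442.0000/7 = 206.0000

Variance = 206.0000


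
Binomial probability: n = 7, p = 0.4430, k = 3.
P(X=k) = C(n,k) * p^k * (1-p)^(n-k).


C(7,3) = 35
p^3 = 0.086938
(1-p)^4 = 0.096254
P = 35 * 0.086938 * 0.096254 = 0.2929

P(X=3) = 0.2929


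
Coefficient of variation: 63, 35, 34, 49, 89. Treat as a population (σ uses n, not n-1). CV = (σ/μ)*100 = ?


Mean = 54.0000
SD = 20.4548
CV = (20.4548/54.0000)*100 = 37.8793%

CV = 37.8793%


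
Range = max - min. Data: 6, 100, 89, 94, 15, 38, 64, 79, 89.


Max = 100, Min = 6
Range = 100 - 6 = 94

Range = 94


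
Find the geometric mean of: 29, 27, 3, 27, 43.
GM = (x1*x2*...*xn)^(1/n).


Product = 29 × 27 × 3 × 27 × 43 = 2727189
GM = 2727189^(1/5) = 19.3706

GM = 19.3706


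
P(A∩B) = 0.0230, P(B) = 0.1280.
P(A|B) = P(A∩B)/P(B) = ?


P(A|B) = 0.0230/0.1280 = 0.1797

P(A|B) = 0.1797


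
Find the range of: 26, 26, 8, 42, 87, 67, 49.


Max = 87, Min = 8
Range = 87 - 8 = 79

Range = 79


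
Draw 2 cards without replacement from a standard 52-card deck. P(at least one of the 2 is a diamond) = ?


P(at least one) = 1 - P(none)
P(none) = (39/52) × (38/51) = 0.558824
P(at least one) = 1 - 0.558824 = 0.4412

P = 0.4412


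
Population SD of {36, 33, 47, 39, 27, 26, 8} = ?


Mean = 30.8571
Variance = 131.2653
SD = sqrt(131.2653) = 11.4571

SD = 11.4571


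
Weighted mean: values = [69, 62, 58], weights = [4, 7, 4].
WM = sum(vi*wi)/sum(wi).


Numerator = 69*4 + 62*7 + 58*4 = 942
Denominator = 4 + 7 + 4 = 15
WM = 942/15 = 62.8000

WM = 62.8000


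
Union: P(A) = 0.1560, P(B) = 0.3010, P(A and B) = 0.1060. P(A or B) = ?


P(A∪B) = 0.1560 + 0.3010 - 0.1060
= 0.4570 - 0.1060
= 0.3510

P(A∪B) = 0.3510


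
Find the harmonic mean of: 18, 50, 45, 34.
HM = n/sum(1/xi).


Sum of reciprocals = 1/18 + 1/50 + 1/45 + 1/34 = 0.127190
HM = 4/0.127190 = 31.4491

HM = 31.4491


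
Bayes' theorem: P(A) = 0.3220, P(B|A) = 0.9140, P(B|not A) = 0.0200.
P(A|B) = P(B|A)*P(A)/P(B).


P(B) = P(B|A)*P(A) + P(B|A')*P(A')
= 0.9140*0.3220 + 0.0200*0.6780
= 0.294308 + 0.013560 = 0.307868
P(A|B) = 0.294308/0.307868 = 0.9560

P(A|B) = 0.9560


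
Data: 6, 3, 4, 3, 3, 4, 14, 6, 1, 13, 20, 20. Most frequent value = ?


Frequencies: 1:1, 3:3, 4:2, 6:2, 13:1, 14:1, 20:2
Max frequency = 3
Mode = 3

Mode = 3


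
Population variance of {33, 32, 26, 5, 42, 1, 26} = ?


Mean = 23.5714
Squared deviations: 88.8980, 71.0408, 5.8980, 344.8980, 339.6122, 509.4694, 5.8980
Sum = 1365.7143
Variance = 1365.7143/7 = 195.1020

Variance = 195.1020


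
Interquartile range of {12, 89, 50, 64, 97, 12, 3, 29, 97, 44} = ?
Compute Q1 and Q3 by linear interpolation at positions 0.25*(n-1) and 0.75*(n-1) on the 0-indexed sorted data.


Sorted: 3, 12, 12, 29, 44, 50, 64, 89, 97, 97
Q1 (25th %ile) = 16.2500
Q3 (75th %ile) = 82.7500
IQR = 82.7500 - 16.2500 = 66.5000

IQR = 66.5000


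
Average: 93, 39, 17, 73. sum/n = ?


Sum = 93 + 39 + 17 + 73 = 222
n = 4
Mean = 222/4 = 55.5000

Mean = 55.5000


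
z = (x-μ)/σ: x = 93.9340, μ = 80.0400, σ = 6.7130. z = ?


z = (93.9340 - 80.0400)/6.7130
= 13.8940/6.7130
= 2.0697

z = 2.0697


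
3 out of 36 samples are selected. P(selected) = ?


P = 3/36 = 0.0833

P = 0.0833


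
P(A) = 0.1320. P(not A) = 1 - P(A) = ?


P(not A) = 1 - 0.1320 = 0.8680

P(not A) = 0.8680


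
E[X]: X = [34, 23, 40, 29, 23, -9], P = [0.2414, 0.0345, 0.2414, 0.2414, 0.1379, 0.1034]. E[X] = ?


E[X] = 34*0.2414 + 23*0.0345 + 40*0.2414 + 29*0.2414 + 23*0.1379 - 9*0.1034
= 8.2076 + 0.7935 + 9.6560 + 7.0006 + 3.1717 - 0.9306
= 27.8988

E[X] = 27.8988


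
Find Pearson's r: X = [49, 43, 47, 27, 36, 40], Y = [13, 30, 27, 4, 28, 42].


Mean X = 40.3333, Mean Y = 24.0000
SD X = 7.340905, SD Y = 12.288206
Cov = 30.666667
r = 30.666667/(7.340905*12.288206) = 0.3400

r = 0.3400


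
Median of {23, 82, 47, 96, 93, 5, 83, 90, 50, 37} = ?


Sorted: 5, 23, 37, 47, 50, 82, 83, 90, 93, 96
n = 10 (even)
Middle values: 50 and 82
Median = (50+82)/2 = 66.0000

Median = 66.0000


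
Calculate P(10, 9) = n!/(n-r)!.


P(10,9) = 10!/1!
= 3628800/1
= 3628800

P(10,9) = 3628800


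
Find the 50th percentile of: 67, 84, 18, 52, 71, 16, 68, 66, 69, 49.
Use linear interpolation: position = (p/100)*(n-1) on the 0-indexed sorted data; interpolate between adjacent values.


Sorted: 16, 18, 49, 52, 66, 67, 68, 69, 71, 84
n = 10
Index = 50/100 * 9 = 4.5000
Lower = data[4] = 66, Upper = data[5] = 67
P50 = 66 + 0.5000*(1) = 66.5000

P50 = 66.5000


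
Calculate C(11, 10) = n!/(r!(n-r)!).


C(11,10) = 11!/(10! × 1!)
= 39916800/(3628800 × 1)
= 11

C(11,10) = 11


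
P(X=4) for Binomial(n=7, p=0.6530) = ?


C(7,4) = 35
p^4 = 0.181825
(1-p)^3 = 0.041782
P = 35 * 0.181825 * 0.041782 = 0.2659

P(X=4) = 0.2659


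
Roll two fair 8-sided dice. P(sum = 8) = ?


Total outcomes = 8×8 = 64
Favorable (sum = 8): 7
P = 7/64 = 0.1094

P = 0.1094


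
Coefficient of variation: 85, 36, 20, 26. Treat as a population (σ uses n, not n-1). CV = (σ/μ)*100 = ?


Mean = 41.7500
SD = 25.6162
CV = (25.6162/41.7500)*100 = 61.3561%

CV = 61.3561%


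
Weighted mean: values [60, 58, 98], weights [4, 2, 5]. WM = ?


Numerator = 60*4 + 58*2 + 98*5 = 846
Denominator = 4 + 2 + 5 = 11
WM = 846/11 = 76.9091

WM = 76.9091


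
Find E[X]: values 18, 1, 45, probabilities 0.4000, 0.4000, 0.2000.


E[X] = 18*0.4000 + 1*0.4000 + 45*0.2000
= 7.2000 + 0.4000 + 9.0000
= 16.6000

E[X] = 16.6000


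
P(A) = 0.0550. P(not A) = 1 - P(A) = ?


P(not A) = 1 - 0.0550 = 0.9450

P(not A) = 0.9450


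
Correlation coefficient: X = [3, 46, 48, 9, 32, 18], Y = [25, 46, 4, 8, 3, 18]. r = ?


Mean X = 26.0000, Mean Y = 17.3333
SD X = 17.330128, SD Y = 15.007406
Cov = 28.500000
r = 28.500000/(17.330128*15.007406) = 0.1096

r = 0.1096


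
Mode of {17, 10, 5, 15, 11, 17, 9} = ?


Frequencies: 5:1, 9:1, 10:1, 11:1, 15:1, 17:2
Max frequency = 2
Mode = 17

Mode = 17


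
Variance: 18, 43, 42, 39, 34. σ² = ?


Mean = 35.2000
Squared deviations: 295.8400, 60.8400, 46.2400, 14.4400, 1.4400
Sum = 418.8000
Variance = 418.8000/5 = 83.7600

Variance = 83.7600


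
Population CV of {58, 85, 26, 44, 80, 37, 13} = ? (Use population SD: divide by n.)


Mean = 49.0000
SD = 24.8768
CV = (24.8768/49.0000)*100 = 50.7691%

CV = 50.7691%


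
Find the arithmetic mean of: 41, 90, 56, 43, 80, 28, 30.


Sum = 41 + 90 + 56 + 43 + 80 + 28 + 30 = 368
n = 7
Mean = 368/7 = 52.5714

Mean = 52.5714


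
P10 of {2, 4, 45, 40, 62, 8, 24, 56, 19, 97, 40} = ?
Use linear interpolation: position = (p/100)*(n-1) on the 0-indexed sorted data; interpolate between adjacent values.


Sorted: 2, 4, 8, 19, 24, 40, 40, 45, 56, 62, 97
n = 11
Index = 10/100 * 10 = 1.0000
Lower = data[1] = 4, Upper = data[2] = 8
P10 = 4 + 0*(4) = 4.0000

P10 = 4.0000


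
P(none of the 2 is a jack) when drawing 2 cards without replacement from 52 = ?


P(no jacks) = (48/52) × (47/51)
= 0.8507

P = 0.8507


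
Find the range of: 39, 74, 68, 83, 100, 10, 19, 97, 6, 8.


Max = 100, Min = 6
Range = 100 - 6 = 94

Range = 94


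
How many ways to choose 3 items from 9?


C(9,3) = 9!/(3! × 6!)
= 362880/(6 × 720)
= 84

C(9,3) = 84


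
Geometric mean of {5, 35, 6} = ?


Product = 5 × 35 × 6 = 1050
GM = 1050^(1/3) = 10.1640

GM = 10.1640


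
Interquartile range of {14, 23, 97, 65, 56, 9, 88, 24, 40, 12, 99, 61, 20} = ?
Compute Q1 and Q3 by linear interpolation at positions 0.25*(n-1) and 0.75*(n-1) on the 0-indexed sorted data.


Sorted: 9, 12, 14, 20, 23, 24, 40, 56, 61, 65, 88, 97, 99
Q1 (25th %ile) = 20.0000
Q3 (75th %ile) = 65.0000
IQR = 65.0000 - 20.0000 = 45.0000

IQR = 45.0000
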